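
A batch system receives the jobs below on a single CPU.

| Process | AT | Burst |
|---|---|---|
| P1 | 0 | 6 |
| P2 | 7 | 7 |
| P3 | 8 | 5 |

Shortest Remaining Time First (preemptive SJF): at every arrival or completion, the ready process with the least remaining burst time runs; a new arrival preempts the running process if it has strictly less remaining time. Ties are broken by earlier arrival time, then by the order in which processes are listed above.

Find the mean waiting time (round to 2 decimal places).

Timeline: | P1 0-6 | idle 6-7 | P2 7-8 | P3 8-13 | P2 13-19 |
Completion: P1=6  P2=19  P3=13
Turnaround (C−A): P1=6  P2=12  P3=5
Waiting times: P1=0, P2=5, P3=0
Average waiting = (0+5+0) / 3 = 5/3 = 1.67

1.67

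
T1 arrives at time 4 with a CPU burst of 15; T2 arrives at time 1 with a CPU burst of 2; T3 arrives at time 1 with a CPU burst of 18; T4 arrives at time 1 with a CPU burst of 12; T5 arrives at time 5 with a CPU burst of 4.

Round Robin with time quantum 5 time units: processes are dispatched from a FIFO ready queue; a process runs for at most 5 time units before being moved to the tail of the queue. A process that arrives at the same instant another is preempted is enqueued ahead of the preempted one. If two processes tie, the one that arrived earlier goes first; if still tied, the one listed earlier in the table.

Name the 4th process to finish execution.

Timeline: | idle 0-1 | T2 1-3 | T3 3-8 | T4 8-13 | T1 13-18 | T5 18-22 | T3 22-27 | T4 27-32 | T1 32-37 | T3 37-42 | T4 42-44 | T1 44-49 | T3 49-52 |
Completion: T1=49  T2=3  T3=52  T4=44  T5=22
Finish order: T2 → T5 → T4 → T1 → T3

T1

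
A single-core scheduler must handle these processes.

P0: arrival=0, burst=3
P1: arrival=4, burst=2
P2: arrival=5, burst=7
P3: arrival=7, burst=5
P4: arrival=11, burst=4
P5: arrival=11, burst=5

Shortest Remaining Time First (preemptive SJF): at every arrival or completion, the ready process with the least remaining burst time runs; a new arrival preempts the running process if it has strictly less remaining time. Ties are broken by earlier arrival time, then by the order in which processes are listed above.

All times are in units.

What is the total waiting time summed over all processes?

21

Timeline: | P0 0-3 | idle 3-4 | P1 4-6 | P2 6-7 | P3 7-12 | P4 12-16 | P5 16-21 | P2 21-27 |
Completion: P0=3  P1=6  P2=27  P3=12  P4=16  P5=21
Waiting = turnaround − burst: P0=0, P1=0, P2=15, P3=0, P4=1, P5=5
Total waiting = 0 + 0 + 15 + 0 + 1 + 5 = 21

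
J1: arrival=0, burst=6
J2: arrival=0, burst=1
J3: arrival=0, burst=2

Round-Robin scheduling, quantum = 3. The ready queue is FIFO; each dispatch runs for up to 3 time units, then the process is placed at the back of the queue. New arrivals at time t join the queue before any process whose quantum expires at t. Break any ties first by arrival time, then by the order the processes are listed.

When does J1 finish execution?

9

Gantt: | J1 0-3 | J2 3-4 | J3 4-6 | J1 6-9 |
Completion: J1=9  J2=4  J3=6
Turnaround (C−A): J1=9  J2=4  J3=6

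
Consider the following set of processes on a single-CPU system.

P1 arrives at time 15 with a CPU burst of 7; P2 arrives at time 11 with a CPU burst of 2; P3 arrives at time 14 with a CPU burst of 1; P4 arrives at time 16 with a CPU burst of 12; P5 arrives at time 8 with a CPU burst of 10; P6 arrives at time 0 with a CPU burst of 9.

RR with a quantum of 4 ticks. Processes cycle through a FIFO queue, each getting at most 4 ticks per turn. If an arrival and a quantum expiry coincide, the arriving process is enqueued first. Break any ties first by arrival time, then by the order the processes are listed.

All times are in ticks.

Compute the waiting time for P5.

12

Gantt: | P6 0-8 | P5 8-12 | P6 12-13 | P2 13-15 | P5 15-19 | P3 19-20 | P1 20-24 | P4 24-28 | P5 28-30 | P1 30-33 | P4 33-41 |
Completion: P1=33  P2=15  P3=20  P4=41  P5=30  P6=13
Turnaround (C−A): P1=18  P2=4  P3=6  P4=25  P5=22  P6=13
Waiting(P5) = turnaround − burst = 22 − 10 = 12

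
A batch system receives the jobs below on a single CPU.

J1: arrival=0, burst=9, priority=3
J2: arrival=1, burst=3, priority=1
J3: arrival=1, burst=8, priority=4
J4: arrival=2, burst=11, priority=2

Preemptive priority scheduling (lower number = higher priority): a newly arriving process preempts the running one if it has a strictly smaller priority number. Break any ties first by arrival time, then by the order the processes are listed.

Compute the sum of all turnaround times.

Schedule: | J1 0-1 | J2 1-4 | J4 4-15 | J1 15-23 | J3 23-31 |
Completion: J1=23  J2=4  J3=31  J4=15
Turnaround (C−A): J1=23  J2=3  J3=30  J4=13
Turnaround = completion − arrival: J1=23, J2=3, J3=30, J4=13
Total turnaround = 23 + 3 + 30 + 13 = 69

69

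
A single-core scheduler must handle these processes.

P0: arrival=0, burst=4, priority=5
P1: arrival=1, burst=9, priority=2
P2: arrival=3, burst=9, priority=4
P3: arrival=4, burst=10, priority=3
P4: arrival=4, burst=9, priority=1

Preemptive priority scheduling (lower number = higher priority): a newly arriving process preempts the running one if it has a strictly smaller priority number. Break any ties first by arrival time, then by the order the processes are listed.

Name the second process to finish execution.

P1

Timeline: | P0 0-1 | P1 1-4 | P4 4-13 | P1 13-19 | P3 19-29 | P2 29-38 | P0 38-41 |
Completion: P0=41  P1=19  P2=38  P3=29  P4=13
Turnaround (C−A): P0=41  P1=18  P2=35  P3=25  P4=9
Finish order: P4 → P1 → P3 → P2 → P0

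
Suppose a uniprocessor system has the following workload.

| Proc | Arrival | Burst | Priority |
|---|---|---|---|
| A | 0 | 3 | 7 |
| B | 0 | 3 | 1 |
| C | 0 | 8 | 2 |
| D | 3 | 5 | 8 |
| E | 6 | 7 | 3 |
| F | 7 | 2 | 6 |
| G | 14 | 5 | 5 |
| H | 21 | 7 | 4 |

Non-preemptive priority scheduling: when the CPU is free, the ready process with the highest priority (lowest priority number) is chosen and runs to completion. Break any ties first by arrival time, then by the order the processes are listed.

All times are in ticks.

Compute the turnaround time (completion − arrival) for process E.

Gantt: | B 0-3 | C 3-11 | E 11-18 | G 18-23 | H 23-30 | F 30-32 | A 32-35 | D 35-40 |
Completion: A=35  B=3  C=11  D=40  E=18  F=32  G=23  H=30
Turnaround (C−A): A=35  B=3  C=11  D=37  E=12  F=25  G=9  H=9
Turnaround(E) = completion − arrival = 18 − 6 = 12

12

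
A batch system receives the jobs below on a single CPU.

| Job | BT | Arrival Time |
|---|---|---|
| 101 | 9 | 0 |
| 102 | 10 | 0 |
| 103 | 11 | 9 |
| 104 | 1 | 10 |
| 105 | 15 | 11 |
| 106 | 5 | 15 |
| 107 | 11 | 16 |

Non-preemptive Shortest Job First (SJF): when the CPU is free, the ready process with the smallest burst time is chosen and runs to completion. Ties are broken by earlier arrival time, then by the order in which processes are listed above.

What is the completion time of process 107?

47

Schedule: | 101 0-9 | 102 9-19 | 104 19-20 | 106 20-25 | 103 25-36 | 107 36-47 | 105 47-62 |
Completion: 101=9  102=19  103=36  104=20  105=62  106=25  107=47
Turnaround (C−A): 101=9  102=19  103=27  104=10  105=51  106=10  107=31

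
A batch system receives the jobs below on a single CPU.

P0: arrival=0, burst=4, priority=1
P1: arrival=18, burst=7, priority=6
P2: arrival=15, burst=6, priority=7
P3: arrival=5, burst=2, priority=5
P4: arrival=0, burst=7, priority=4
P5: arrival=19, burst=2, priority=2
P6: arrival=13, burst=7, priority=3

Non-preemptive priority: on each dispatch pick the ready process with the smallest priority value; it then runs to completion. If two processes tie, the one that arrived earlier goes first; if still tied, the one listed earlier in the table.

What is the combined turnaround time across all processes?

Gantt: | P0 0-4 | P4 4-11 | P3 11-13 | P6 13-20 | P5 20-22 | P1 22-29 | P2 29-35 |
Completion: P0=4  P1=29  P2=35  P3=13  P4=11  P5=22  P6=20
Turnaround = completion − arrival: P0=4, P1=11, P2=20, P3=8, P4=11, P5=3, P6=7
Total turnaround = 4 + 11 + 20 + 8 + 11 + 3 + 7 = 64

64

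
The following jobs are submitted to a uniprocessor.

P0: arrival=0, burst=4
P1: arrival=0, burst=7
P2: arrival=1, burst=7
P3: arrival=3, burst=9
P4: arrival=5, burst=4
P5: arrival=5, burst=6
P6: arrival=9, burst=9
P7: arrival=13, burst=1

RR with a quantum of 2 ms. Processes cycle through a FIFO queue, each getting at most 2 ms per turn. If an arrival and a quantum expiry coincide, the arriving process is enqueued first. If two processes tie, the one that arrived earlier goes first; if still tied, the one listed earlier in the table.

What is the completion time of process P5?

Gantt: | P0 0-2 | P1 2-4 | P2 4-6 | P0 6-8 | P3 8-10 | P1 10-12 | P4 12-14 | P5 14-16 | P2 16-18 | P6 18-20 | P3 20-22 | P1 22-24 | P7 24-25 | P4 25-27 | P5 27-29 | P2 29-31 | P6 31-33 | P3 33-35 | P1 35-36 | P5 36-38 | P2 38-39 | P6 39-41 | P3 41-43 | P6 43-45 | P3 45-46 | P6 46-47 |
Completion: P0=8  P1=36  P2=39  P3=46  P4=27  P5=38  P6=47  P7=25

38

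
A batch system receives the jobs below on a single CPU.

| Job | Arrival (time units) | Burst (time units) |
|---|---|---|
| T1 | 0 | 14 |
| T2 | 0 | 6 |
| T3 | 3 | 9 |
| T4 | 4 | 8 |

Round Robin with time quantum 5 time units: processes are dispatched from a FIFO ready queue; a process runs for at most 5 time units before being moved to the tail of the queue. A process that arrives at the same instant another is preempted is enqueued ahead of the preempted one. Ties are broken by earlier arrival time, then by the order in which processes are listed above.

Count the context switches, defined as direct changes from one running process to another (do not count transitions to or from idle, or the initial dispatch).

Timeline: | T1 0-5 | T2 5-10 | T3 10-15 | T4 15-20 | T1 20-25 | T2 25-26 | T3 26-30 | T4 30-33 | T1 33-37 |
Completion: T1=37  T2=26  T3=30  T4=33
Turnaround (C−A): T1=37  T2=26  T3=27  T4=29

8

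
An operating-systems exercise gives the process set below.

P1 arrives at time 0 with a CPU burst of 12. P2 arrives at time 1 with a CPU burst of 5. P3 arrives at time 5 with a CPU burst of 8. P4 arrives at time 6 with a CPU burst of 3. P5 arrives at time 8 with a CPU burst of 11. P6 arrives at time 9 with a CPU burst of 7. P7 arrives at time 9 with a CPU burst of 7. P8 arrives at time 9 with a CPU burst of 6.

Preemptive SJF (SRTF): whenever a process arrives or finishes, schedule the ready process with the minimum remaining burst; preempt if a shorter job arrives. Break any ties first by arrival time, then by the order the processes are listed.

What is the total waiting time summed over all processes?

119

Gantt: | P1 0-1 | P2 1-6 | P4 6-9 | P8 9-15 | P6 15-22 | P7 22-29 | P3 29-37 | P1 37-48 | P5 48-59 |
Completion: P1=48  P2=6  P3=37  P4=9  P5=59  P6=22  P7=29  P8=15
Waiting = turnaround − burst: P1=36, P2=0, P3=24, P4=0, P5=40, P6=6, P7=13, P8=0
Total waiting = 36 + 0 + 24 + 0 + 40 + 6 + 13 + 0 = 119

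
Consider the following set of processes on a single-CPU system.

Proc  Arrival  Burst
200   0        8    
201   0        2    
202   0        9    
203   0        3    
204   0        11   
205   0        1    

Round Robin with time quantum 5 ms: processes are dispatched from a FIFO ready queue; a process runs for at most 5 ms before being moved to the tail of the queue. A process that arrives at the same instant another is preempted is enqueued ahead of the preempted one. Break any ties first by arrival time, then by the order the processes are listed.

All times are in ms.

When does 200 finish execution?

Gantt: | 200 0-5 | 201 5-7 | 202 7-12 | 203 12-15 | 204 15-20 | 205 20-21 | 200 21-24 | 202 24-28 | 204 28-34 |
Completion: 200=24  201=7  202=28  203=15  204=34  205=21
Turnaround (C−A): 200=24  201=7  202=28  203=15  204=34  205=21

24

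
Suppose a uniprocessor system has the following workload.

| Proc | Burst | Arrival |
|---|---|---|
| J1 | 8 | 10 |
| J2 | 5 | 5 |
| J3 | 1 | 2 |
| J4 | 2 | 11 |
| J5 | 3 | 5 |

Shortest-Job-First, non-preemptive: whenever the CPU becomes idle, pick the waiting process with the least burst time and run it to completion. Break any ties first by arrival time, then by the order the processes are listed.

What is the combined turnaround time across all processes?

29

Gantt: | idle 0-2 | J3 2-3 | idle 3-5 | J5 5-8 | J2 8-13 | J4 13-15 | J1 15-23 |
Completion: J1=23  J2=13  J3=3  J4=15  J5=8
Turnaround = completion − arrival: J1=13, J2=8, J3=1, J4=4, J5=3
Total turnaround = 13 + 8 + 1 + 4 + 3 = 29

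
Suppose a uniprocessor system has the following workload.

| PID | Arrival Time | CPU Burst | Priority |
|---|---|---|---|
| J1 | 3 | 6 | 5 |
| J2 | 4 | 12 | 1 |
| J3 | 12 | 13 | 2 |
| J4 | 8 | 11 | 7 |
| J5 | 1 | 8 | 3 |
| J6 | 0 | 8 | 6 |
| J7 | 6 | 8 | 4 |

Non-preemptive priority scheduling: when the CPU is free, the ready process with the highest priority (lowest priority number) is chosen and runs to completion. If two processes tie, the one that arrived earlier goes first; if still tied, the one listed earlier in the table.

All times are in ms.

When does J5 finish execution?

Timeline: | J6 0-8 | J2 8-20 | J3 20-33 | J5 33-41 | J7 41-49 | J1 49-55 | J4 55-66 |
Completion: J1=55  J2=20  J3=33  J4=66  J5=41  J6=8  J7=49

41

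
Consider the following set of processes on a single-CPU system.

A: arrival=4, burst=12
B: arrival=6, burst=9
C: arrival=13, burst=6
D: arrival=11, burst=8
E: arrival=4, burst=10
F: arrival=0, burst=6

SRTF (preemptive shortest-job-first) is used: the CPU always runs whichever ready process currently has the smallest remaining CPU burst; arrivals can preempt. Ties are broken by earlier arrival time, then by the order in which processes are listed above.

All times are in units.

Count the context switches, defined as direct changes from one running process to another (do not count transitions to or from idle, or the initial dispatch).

Schedule: | F 0-6 | B 6-15 | C 15-21 | D 21-29 | E 29-39 | A 39-51 |
Completion: A=51  B=15  C=21  D=29  E=39  F=6

5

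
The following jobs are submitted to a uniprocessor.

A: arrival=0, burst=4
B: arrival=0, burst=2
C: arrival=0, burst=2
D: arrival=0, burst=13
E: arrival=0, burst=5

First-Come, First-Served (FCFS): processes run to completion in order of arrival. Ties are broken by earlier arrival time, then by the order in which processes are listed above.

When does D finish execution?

Timeline: | A 0-4 | B 4-6 | C 6-8 | D 8-21 | E 21-26 |
Completion: A=4  B=6  C=8  D=21  E=26

21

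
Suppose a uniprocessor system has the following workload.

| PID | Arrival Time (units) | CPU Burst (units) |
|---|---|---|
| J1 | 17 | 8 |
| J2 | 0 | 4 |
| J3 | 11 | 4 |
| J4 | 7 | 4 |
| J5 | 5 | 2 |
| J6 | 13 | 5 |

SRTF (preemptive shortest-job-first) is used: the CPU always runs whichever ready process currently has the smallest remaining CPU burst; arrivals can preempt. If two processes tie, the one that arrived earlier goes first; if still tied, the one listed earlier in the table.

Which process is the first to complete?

Gantt: | J2 0-4 | idle 4-5 | J5 5-7 | J4 7-11 | J3 11-15 | J6 15-20 | J1 20-28 |
Completion: J1=28  J2=4  J3=15  J4=11  J5=7  J6=20
Turnaround (C−A): J1=11  J2=4  J3=4  J4=4  J5=2  J6=7
Finish order: J2 → J5 → J4 → J3 → J6 → J1

J2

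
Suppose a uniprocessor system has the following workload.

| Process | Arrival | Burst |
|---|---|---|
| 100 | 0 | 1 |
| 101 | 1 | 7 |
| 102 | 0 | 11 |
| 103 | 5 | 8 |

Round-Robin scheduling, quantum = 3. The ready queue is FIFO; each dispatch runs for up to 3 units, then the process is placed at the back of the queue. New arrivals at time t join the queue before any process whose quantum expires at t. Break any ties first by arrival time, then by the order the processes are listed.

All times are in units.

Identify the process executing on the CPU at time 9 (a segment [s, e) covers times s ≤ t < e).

102

Gantt: | 100 0-1 | 102 1-4 | 101 4-7 | 102 7-10 | 103 10-13 | 101 13-16 | 102 16-19 | 103 19-22 | 101 22-23 | 102 23-25 | 103 25-27 |
Completion: 100=1  101=23  102=25  103=27
Turnaround (C−A): 100=1  101=22  102=25  103=22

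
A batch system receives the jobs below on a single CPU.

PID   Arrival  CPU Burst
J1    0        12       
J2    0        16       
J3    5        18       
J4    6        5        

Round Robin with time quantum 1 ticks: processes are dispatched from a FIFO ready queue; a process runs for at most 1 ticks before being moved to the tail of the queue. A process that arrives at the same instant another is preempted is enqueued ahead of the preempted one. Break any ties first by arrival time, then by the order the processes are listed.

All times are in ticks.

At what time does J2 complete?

Gantt: | J1 0-1 | J2 1-2 | J1 2-3 | J2 3-4 | J1 4-5 | J2 5-6 | J3 6-7 | J1 7-8 | J4 8-9 | J2 9-10 | J3 10-11 | J1 11-12 | J4 12-13 | J2 13-14 | J3 14-15 | J1 15-16 | J4 16-17 | J2 17-18 | J3 18-19 | J1 19-20 | J4 20-21 | J2 21-22 | J3 22-23 | J1 23-24 | J4 24-25 | J2 25-26 | J3 26-27 | J1 27-28 | J2 28-29 | J3 29-30 | J1 30-31 | J2 31-32 | J3 32-33 | J1 33-34 | J2 34-35 | J3 35-36 | J1 36-37 | J2 37-38 | J3 38-39 | J2 39-40 | J3 40-41 | J2 41-42 | J3 42-43 | J2 43-44 | J3 44-45 | J2 45-46 | J3 46-51 |
Completion: J1=37  J2=46  J3=51  J4=25
Turnaround (C−A): J1=37  J2=46  J3=46  J4=19

46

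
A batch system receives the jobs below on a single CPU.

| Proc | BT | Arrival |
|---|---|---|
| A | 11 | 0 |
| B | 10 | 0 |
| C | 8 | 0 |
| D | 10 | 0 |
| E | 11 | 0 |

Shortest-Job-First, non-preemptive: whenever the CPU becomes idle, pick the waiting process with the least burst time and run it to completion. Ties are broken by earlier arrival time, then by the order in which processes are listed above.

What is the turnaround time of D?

28

Gantt: | C 0-8 | B 8-18 | D 18-28 | A 28-39 | E 39-50 |
Completion: A=39  B=18  C=8  D=28  E=50
Turnaround (C−A): A=39  B=18  C=8  D=28  E=50
Turnaround(D) = completion − arrival = 28 − 0 = 28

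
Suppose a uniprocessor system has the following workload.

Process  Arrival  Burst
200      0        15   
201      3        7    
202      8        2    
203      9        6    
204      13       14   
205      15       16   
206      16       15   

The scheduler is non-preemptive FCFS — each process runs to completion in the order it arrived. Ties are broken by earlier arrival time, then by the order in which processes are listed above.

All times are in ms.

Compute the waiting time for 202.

Schedule: | 200 0-15 | 201 15-22 | 202 22-24 | 203 24-30 | 204 30-44 | 205 44-60 | 206 60-75 |
Completion: 200=15  201=22  202=24  203=30  204=44  205=60  206=75
Turnaround (C−A): 200=15  201=19  202=16  203=21  204=31  205=45  206=59
Waiting(202) = turnaround − burst = 16 − 2 = 14

14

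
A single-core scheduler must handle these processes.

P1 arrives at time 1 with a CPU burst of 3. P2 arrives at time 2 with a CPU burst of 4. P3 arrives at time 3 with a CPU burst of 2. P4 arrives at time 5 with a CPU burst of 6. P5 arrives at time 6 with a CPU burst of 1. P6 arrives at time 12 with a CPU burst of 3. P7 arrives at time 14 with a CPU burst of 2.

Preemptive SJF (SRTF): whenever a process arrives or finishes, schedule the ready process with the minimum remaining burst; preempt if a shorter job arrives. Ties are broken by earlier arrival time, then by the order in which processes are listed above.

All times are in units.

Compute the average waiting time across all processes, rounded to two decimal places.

Gantt: | idle 0-1 | P1 1-4 | P3 4-6 | P5 6-7 | P2 7-11 | P4 11-12 | P6 12-15 | P7 15-17 | P4 17-22 |
Completion: P1=4  P2=11  P3=6  P4=22  P5=7  P6=15  P7=17
Turnaround (C−A): P1=3  P2=9  P3=3  P4=17  P5=1  P6=3  P7=3
Waiting times: P1=0, P2=5, P3=1, P4=11, P5=0, P6=0, P7=1
Average waiting = (0+5+1+11+0+0+1) / 7 = 18/7 = 2.57

2.57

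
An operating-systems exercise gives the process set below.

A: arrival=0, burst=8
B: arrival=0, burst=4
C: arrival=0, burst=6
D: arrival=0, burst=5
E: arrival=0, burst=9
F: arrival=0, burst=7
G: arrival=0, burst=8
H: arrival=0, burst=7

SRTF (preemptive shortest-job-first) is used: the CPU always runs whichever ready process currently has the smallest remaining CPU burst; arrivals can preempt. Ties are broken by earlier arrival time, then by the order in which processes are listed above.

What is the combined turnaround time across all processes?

215

Schedule: | B 0-4 | D 4-9 | C 9-15 | F 15-22 | H 22-29 | A 29-37 | G 37-45 | E 45-54 |
Completion: A=37  B=4  C=15  D=9  E=54  F=22  G=45  H=29
Turnaround = completion − arrival: A=37, B=4, C=15, D=9, E=54, F=22, G=45, H=29
Total turnaround = 37 + 4 + 15 + 9 + 54 + 22 + 45 + 29 = 215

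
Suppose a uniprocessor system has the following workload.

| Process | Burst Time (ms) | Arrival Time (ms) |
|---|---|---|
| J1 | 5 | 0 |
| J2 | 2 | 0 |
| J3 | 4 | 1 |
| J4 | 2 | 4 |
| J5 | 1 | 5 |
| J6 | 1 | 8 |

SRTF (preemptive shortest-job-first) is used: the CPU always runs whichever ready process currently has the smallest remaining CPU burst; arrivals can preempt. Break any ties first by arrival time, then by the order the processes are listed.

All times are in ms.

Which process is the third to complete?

J5

Schedule: | J2 0-2 | J3 2-6 | J5 6-7 | J4 7-9 | J6 9-10 | J1 10-15 |
Completion: J1=15  J2=2  J3=6  J4=9  J5=7  J6=10
Turnaround (C−A): J1=15  J2=2  J3=5  J4=5  J5=2  J6=2
Finish order: J2 → J3 → J5 → J4 → J6 → J1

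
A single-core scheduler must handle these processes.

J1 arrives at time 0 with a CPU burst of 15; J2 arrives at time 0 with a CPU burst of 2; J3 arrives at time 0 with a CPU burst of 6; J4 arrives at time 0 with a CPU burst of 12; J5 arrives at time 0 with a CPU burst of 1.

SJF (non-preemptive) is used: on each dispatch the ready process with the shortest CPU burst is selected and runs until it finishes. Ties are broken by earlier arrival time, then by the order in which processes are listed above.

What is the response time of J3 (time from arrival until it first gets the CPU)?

Gantt: | J5 0-1 | J2 1-3 | J3 3-9 | J4 9-21 | J1 21-36 |
Completion: J1=36  J2=3  J3=9  J4=21  J5=1
Turnaround (C−A): J1=36  J2=3  J3=9  J4=21  J5=1
Response(J3) = first start − arrival = 3 − 0 = 3

3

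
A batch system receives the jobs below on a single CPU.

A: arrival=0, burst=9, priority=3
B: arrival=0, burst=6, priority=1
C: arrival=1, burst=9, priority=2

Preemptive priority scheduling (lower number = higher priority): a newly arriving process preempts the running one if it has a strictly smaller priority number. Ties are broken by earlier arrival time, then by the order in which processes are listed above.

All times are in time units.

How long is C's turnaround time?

Gantt: | B 0-6 | C 6-15 | A 15-24 |
Completion: A=24  B=6  C=15
Turnaround (C−A): A=24  B=6  C=14
Turnaround(C) = completion − arrival = 15 − 1 = 14

14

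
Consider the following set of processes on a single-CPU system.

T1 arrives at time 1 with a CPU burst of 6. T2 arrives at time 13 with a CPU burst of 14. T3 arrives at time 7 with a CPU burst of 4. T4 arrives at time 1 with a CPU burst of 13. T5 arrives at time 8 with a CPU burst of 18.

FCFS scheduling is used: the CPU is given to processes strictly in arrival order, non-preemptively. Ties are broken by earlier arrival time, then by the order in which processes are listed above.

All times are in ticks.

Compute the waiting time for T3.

Schedule: | idle 0-1 | T1 1-7 | T4 7-20 | T3 20-24 | T5 24-42 | T2 42-56 |
Completion: T1=7  T2=56  T3=24  T4=20  T5=42
Waiting(T3) = turnaround − burst = 17 − 4 = 13

13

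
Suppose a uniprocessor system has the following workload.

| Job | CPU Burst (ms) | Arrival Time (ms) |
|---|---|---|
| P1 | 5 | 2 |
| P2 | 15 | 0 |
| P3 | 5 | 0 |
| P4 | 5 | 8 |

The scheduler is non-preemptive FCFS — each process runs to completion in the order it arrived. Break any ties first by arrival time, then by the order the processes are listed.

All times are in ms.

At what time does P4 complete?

30

Gantt: | P2 0-15 | P3 15-20 | P1 20-25 | P4 25-30 |
Completion: P1=25  P2=15  P3=20  P4=30
Turnaround (C−A): P1=23  P2=15  P3=20  P4=22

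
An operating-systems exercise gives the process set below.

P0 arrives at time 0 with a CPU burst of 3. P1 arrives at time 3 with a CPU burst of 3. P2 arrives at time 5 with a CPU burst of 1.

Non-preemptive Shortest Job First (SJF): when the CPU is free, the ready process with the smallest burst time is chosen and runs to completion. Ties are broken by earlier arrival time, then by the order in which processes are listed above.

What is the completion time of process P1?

Schedule: | P0 0-3 | P1 3-6 | P2 6-7 |
Completion: P0=3  P1=6  P2=7

6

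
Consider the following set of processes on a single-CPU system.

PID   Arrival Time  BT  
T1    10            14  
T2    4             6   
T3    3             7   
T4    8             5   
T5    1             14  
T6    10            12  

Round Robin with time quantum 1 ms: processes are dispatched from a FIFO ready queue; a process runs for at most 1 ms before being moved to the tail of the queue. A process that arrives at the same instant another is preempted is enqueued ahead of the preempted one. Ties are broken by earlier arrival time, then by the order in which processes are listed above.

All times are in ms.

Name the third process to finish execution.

T4

Gantt: | idle 0-1 | T5 1-3 | T3 3-4 | T5 4-5 | T2 5-6 | T3 6-7 | T5 7-8 | T2 8-9 | T3 9-10 | T4 10-11 | T5 11-12 | T2 12-13 | T1 13-14 | T6 14-15 | T3 15-16 | T4 16-17 | T5 17-18 | T2 18-19 | T1 19-20 | T6 20-21 | T3 21-22 | T4 22-23 | T5 23-24 | T2 24-25 | T1 25-26 | T6 26-27 | T3 27-28 | T4 28-29 | T5 29-30 | T2 30-31 | T1 31-32 | T6 32-33 | T3 33-34 | T4 34-35 | T5 35-36 | T1 36-37 | T6 37-38 | T5 38-39 | T1 39-40 | T6 40-41 | T5 41-42 | T1 42-43 | T6 43-44 | T5 44-45 | T1 45-46 | T6 46-47 | T5 47-48 | T1 48-49 | T6 49-50 | T5 50-51 | T1 51-52 | T6 52-53 | T1 53-54 | T6 54-55 | T1 55-56 | T6 56-57 | T1 57-59 |
Completion: T1=59  T2=31  T3=34  T4=35  T5=51  T6=57
Turnaround (C−A): T1=49  T2=27  T3=31  T4=27  T5=50  T6=47
Finish order: T2 → T3 → T4 → T5 → T6 → T1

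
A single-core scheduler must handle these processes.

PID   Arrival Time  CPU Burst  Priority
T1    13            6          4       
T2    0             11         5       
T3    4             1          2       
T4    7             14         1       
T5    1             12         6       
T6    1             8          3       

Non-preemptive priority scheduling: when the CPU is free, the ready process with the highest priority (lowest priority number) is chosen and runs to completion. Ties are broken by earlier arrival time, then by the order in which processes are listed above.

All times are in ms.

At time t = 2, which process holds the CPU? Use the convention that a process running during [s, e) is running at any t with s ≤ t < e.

Schedule: | T2 0-11 | T4 11-25 | T3 25-26 | T6 26-34 | T1 34-40 | T5 40-52 |
Completion: T1=40  T2=11  T3=26  T4=25  T5=52  T6=34

T2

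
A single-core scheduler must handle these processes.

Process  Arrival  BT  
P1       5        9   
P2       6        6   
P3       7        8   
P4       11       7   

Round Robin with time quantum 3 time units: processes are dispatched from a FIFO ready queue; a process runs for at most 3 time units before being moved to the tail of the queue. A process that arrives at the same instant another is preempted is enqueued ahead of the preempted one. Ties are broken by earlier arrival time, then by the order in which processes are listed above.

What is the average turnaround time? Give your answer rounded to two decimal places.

23.00

Schedule: | idle 0-5 | P1 5-8 | P2 8-11 | P3 11-14 | P1 14-17 | P4 17-20 | P2 20-23 | P3 23-26 | P1 26-29 | P4 29-32 | P3 32-34 | P4 34-35 |
Completion: P1=29  P2=23  P3=34  P4=35
Turnaround (C−A): P1=24  P2=17  P3=27  P4=24
Turnaround times: P1=24, P2=17, P3=27, P4=24
Average turnaround = (24+17+27+24) / 4 = 92/4 = 23.00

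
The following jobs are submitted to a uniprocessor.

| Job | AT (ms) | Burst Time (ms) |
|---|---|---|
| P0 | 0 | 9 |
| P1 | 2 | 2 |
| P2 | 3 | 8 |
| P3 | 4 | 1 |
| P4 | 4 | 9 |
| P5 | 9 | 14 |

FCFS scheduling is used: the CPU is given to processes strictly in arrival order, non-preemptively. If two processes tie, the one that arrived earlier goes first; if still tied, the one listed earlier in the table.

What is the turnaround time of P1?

9

Schedule: | P0 0-9 | P1 9-11 | P2 11-19 | P3 19-20 | P4 20-29 | P5 29-43 |
Completion: P0=9  P1=11  P2=19  P3=20  P4=29  P5=43
Turnaround(P1) = completion − arrival = 11 − 2 = 9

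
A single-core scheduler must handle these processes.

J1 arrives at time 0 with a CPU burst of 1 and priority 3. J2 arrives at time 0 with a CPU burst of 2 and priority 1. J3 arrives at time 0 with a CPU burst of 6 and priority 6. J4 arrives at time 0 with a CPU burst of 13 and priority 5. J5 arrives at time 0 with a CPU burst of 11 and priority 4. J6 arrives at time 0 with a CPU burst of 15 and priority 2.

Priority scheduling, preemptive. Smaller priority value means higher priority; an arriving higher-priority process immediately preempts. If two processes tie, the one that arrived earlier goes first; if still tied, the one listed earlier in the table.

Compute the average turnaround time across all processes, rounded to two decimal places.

26.00

Schedule: | J2 0-2 | J6 2-17 | J1 17-18 | J5 18-29 | J4 29-42 | J3 42-48 |
Completion: J1=18  J2=2  J3=48  J4=42  J5=29  J6=17
Turnaround times: J1=18, J2=2, J3=48, J4=42, J5=29, J6=17
Average turnaround = (18+2+48+42+29+17) / 6 = 156/6 = 26.00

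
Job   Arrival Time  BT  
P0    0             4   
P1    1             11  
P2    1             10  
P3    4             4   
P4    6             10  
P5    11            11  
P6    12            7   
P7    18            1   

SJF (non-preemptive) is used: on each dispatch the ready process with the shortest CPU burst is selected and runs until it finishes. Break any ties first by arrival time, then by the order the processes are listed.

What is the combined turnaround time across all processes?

163

Schedule: | P0 0-4 | P3 4-8 | P2 8-18 | P7 18-19 | P6 19-26 | P4 26-36 | P1 36-47 | P5 47-58 |
Completion: P0=4  P1=47  P2=18  P3=8  P4=36  P5=58  P6=26  P7=19
Turnaround = completion − arrival: P0=4, P1=46, P2=17, P3=4, P4=30, P5=47, P6=14, P7=1
Total turnaround = 4 + 46 + 17 + 4 + 30 + 47 + 14 + 1 = 163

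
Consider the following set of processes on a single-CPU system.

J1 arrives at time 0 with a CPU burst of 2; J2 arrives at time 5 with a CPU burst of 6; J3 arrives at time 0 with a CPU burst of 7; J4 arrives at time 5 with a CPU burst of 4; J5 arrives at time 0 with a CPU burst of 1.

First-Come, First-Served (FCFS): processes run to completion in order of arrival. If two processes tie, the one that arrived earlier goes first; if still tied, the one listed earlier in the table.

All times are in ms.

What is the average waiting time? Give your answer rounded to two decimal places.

5.40

Timeline: | J1 0-2 | J3 2-9 | J5 9-10 | J2 10-16 | J4 16-20 |
Completion: J1=2  J2=16  J3=9  J4=20  J5=10
Turnaround (C−A): J1=2  J2=11  J3=9  J4=15  J5=10
Waiting times: J1=0, J2=5, J3=2, J4=11, J5=9
Average waiting = (0+5+2+11+9) / 5 = 27/5 = 5.40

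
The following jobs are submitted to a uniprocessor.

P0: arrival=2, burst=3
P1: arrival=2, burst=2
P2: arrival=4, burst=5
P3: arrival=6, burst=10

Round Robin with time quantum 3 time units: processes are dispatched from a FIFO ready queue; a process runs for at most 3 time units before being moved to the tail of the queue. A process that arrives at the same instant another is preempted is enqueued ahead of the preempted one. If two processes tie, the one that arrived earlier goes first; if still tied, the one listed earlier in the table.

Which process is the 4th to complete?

P3

Schedule: | idle 0-2 | P0 2-5 | P1 5-7 | P2 7-10 | P3 10-13 | P2 13-15 | P3 15-22 |
Completion: P0=5  P1=7  P2=15  P3=22
Finish order: P0 → P1 → P2 → P3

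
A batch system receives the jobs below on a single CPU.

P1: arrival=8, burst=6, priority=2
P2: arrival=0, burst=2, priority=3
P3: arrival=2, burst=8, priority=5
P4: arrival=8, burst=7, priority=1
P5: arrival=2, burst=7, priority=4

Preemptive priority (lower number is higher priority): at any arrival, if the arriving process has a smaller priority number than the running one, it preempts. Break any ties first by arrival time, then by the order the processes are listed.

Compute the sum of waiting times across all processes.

Schedule: | P2 0-2 | P5 2-8 | P4 8-15 | P1 15-21 | P5 21-22 | P3 22-30 |
Completion: P1=21  P2=2  P3=30  P4=15  P5=22
Turnaround (C−A): P1=13  P2=2  P3=28  P4=7  P5=20
Waiting = turnaround − burst: P1=7, P2=0, P3=20, P4=0, P5=13
Total waiting = 7 + 0 + 20 + 0 + 13 = 40

40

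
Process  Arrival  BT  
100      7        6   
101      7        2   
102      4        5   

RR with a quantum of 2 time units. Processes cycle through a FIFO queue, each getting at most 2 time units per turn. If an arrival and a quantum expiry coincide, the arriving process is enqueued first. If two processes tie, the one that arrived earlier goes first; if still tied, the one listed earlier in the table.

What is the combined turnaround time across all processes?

24

Gantt: | idle 0-4 | 102 4-8 | 100 8-10 | 101 10-12 | 102 12-13 | 100 13-17 |
Completion: 100=17  101=12  102=13
Turnaround = completion − arrival: 100=10, 101=5, 102=9
Total turnaround = 10 + 5 + 9 = 24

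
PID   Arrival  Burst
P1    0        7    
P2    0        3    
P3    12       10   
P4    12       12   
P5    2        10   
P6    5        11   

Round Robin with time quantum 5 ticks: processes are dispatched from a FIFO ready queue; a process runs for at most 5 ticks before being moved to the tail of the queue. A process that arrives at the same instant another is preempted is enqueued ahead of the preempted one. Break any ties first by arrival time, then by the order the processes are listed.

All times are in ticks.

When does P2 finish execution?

Timeline: | P1 0-5 | P2 5-8 | P5 8-13 | P6 13-18 | P1 18-20 | P3 20-25 | P4 25-30 | P5 30-35 | P6 35-40 | P3 40-45 | P4 45-50 | P6 50-51 | P4 51-53 |
Completion: P1=20  P2=8  P3=45  P4=53  P5=35  P6=51

8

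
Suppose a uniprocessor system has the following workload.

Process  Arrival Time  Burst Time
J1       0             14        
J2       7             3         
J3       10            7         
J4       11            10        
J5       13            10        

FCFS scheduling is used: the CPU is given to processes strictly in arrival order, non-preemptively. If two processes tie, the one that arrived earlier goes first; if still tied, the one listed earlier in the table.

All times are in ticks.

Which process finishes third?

J3

Schedule: | J1 0-14 | J2 14-17 | J3 17-24 | J4 24-34 | J5 34-44 |
Completion: J1=14  J2=17  J3=24  J4=34  J5=44
Turnaround (C−A): J1=14  J2=10  J3=14  J4=23  J5=31
Finish order: J1 → J2 → J3 → J4 → J5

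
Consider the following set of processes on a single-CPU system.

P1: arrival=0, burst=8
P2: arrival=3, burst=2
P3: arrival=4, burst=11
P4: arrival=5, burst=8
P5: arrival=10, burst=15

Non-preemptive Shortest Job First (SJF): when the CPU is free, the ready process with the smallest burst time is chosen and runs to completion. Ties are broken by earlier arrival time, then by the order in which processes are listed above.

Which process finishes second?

P2

Timeline: | P1 0-8 | P2 8-10 | P4 10-18 | P3 18-29 | P5 29-44 |
Completion: P1=8  P2=10  P3=29  P4=18  P5=44
Turnaround (C−A): P1=8  P2=7  P3=25  P4=13  P5=34
Finish order: P1 → P2 → P4 → P3 → P5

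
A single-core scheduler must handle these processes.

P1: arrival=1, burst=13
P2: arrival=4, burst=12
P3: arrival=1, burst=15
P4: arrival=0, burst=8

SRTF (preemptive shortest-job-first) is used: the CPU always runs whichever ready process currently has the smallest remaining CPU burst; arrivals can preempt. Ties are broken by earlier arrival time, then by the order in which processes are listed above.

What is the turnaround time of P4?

Timeline: | P4 0-8 | P2 8-20 | P1 20-33 | P3 33-48 |
Completion: P1=33  P2=20  P3=48  P4=8
Turnaround (C−A): P1=32  P2=16  P3=47  P4=8
Turnaround(P4) = completion − arrival = 8 − 0 = 8

8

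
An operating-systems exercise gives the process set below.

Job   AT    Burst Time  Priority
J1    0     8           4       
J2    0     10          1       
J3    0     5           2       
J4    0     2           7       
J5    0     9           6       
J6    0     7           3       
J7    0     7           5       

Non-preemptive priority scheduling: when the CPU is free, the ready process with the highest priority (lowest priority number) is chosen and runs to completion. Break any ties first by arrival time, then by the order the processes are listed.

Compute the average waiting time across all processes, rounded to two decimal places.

22.86

Timeline: | J2 0-10 | J3 10-15 | J6 15-22 | J1 22-30 | J7 30-37 | J5 37-46 | J4 46-48 |
Completion: J1=30  J2=10  J3=15  J4=48  J5=46  J6=22  J7=37
Waiting times: J1=22, J2=0, J3=10, J4=46, J5=37, J6=15, J7=30
Average waiting = (22+0+10+46+37+15+30) / 7 = 160/7 = 22.86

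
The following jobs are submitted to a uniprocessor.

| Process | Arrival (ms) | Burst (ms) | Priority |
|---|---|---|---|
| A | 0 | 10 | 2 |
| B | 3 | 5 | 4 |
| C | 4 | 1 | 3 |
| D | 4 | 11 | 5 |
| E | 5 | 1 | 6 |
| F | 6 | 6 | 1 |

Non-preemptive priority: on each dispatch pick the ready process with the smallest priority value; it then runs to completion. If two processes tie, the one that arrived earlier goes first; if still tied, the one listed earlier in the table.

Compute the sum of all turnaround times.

Schedule: | A 0-10 | F 10-16 | C 16-17 | B 17-22 | D 22-33 | E 33-34 |
Completion: A=10  B=22  C=17  D=33  E=34  F=16
Turnaround (C−A): A=10  B=19  C=13  D=29  E=29  F=10
Turnaround = completion − arrival: A=10, B=19, C=13, D=29, E=29, F=10
Total turnaround = 10 + 19 + 13 + 29 + 29 + 10 = 110

110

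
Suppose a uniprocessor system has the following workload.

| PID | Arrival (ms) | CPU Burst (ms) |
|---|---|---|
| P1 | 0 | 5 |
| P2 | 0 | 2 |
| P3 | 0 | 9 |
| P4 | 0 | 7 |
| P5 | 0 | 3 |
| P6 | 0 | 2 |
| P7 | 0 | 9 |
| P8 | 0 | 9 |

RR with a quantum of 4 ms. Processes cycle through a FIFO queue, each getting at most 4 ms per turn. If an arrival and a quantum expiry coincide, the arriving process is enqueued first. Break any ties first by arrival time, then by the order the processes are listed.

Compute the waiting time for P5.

14

Timeline: | P1 0-4 | P2 4-6 | P3 6-10 | P4 10-14 | P5 14-17 | P6 17-19 | P7 19-23 | P8 23-27 | P1 27-28 | P3 28-32 | P4 32-35 | P7 35-39 | P8 39-43 | P3 43-44 | P7 44-45 | P8 45-46 |
Completion: P1=28  P2=6  P3=44  P4=35  P5=17  P6=19  P7=45  P8=46
Turnaround (C−A): P1=28  P2=6  P3=44  P4=35  P5=17  P6=19  P7=45  P8=46
Waiting(P5) = turnaround − burst = 17 − 3 = 14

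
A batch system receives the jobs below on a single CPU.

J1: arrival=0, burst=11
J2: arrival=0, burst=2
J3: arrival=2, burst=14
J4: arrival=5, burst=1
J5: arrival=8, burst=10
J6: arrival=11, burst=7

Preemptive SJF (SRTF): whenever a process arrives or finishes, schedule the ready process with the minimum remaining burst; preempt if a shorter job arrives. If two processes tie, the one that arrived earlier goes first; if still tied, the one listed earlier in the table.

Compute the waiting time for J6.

3

Schedule: | J2 0-2 | J1 2-5 | J4 5-6 | J1 6-14 | J6 14-21 | J5 21-31 | J3 31-45 |
Completion: J1=14  J2=2  J3=45  J4=6  J5=31  J6=21
Waiting(J6) = turnaround − burst = 10 − 7 = 3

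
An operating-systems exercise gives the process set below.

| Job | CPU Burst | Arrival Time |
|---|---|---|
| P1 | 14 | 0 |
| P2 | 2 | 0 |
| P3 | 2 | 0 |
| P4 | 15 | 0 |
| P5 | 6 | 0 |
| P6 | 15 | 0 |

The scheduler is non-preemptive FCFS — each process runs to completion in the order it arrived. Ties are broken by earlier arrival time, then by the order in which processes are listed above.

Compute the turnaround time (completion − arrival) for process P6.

Timeline: | P1 0-14 | P2 14-16 | P3 16-18 | P4 18-33 | P5 33-39 | P6 39-54 |
Completion: P1=14  P2=16  P3=18  P4=33  P5=39  P6=54
Turnaround (C−A): P1=14  P2=16  P3=18  P4=33  P5=39  P6=54
Turnaround(P6) = completion − arrival = 54 − 0 = 54

54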